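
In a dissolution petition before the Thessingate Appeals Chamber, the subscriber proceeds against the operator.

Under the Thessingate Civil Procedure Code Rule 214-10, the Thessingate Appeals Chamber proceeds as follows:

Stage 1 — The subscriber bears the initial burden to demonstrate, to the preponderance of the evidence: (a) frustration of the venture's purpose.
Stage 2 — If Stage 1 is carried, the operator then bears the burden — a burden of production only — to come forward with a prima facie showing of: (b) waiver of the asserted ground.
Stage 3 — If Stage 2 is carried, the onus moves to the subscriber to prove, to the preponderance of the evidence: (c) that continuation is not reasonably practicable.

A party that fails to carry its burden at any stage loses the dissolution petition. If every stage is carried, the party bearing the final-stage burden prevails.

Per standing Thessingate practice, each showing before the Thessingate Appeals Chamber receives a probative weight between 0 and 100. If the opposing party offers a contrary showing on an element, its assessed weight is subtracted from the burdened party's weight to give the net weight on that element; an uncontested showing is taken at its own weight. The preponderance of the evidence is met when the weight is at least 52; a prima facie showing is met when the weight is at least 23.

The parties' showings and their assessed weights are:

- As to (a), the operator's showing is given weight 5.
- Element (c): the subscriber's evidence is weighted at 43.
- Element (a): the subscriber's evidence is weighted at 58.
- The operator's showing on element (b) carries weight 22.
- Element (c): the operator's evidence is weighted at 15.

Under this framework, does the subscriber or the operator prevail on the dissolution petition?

At Stage 1 the subscriber must meet the preponderance of the evidence (weight is at least 52): on (a) the weight is 58 less the opposing 5 gives net 53, ≥ 52, so (a) meets the standard.
  Stage 1 is satisfied; the onus moves to the operator.
At Stage 2 the operator must meet a prima facie showing (weight is at least 23): on (b) the weight is 22, which does not reach 23, so (b) does not meet the standard.
  Stage 2 not carried; the operator fails its burden.
The subscriber prevails.

subscriber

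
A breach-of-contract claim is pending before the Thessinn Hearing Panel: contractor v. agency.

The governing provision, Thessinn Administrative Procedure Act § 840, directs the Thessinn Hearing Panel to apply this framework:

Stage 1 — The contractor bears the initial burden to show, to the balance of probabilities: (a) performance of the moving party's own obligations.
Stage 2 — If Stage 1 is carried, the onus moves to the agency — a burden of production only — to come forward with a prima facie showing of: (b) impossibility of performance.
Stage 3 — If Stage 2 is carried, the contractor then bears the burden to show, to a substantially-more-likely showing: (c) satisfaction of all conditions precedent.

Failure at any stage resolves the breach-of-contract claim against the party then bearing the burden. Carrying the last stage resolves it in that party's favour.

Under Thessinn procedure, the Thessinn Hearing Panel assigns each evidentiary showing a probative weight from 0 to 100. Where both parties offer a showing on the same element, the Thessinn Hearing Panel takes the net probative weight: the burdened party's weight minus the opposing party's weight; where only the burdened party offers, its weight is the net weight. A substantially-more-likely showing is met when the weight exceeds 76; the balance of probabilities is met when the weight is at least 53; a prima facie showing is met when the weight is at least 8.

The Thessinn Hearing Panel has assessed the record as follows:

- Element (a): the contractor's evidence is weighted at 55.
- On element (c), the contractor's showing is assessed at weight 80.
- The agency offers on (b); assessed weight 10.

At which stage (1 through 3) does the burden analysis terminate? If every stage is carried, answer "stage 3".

stage 3

Stage 1 (contractor, the balance of probabilities, weight is at least 53): (a) 55 ≥ 53 — meets.
  Stage 1 is satisfied; the onus moves to the agency.
Stage 2 (agency, a prima facie showing, weight is at least 8): (b) 10 ≥ 8 — meets.
  The agency carries Stage 2; the contractor now bears the burden.
Stage 3 (contractor, a substantially-more-likely showing, weight exceeds 76): (c) 80 > 76 — meets.
  The contractor carries the last stage.
With every stage satisfied, the contractor prevails.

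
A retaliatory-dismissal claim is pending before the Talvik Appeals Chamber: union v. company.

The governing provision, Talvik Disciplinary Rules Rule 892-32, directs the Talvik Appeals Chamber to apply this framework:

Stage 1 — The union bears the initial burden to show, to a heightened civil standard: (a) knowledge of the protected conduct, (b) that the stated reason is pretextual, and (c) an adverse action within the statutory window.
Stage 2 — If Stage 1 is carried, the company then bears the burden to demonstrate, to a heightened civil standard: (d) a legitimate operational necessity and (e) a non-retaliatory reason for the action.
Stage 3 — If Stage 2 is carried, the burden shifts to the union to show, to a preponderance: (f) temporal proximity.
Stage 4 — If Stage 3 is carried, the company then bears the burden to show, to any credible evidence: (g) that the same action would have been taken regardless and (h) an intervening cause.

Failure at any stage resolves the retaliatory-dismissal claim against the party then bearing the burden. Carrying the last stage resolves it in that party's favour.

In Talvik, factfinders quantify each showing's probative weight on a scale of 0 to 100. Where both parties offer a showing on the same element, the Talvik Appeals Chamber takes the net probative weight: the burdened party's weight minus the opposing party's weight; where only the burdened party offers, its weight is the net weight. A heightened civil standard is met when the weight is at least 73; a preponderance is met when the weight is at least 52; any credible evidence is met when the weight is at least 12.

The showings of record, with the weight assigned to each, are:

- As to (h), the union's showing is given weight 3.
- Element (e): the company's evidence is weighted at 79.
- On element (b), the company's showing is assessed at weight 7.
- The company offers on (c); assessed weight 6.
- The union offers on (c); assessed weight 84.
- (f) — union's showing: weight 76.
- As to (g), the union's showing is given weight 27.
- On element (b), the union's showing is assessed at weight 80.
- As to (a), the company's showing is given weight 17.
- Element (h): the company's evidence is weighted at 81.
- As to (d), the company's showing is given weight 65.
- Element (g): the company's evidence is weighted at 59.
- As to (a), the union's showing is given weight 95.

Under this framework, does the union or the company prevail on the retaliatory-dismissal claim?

At Stage 1 the union must meet a heightened civil standard (weight is at least 73): on (a) the weight is 95 less the opposing 17 gives net 78, ≥ 73, so (a) meets the standard; on (b) the weight is 80 less the opposing 7 gives net 73, ≥ 73, so (b) meets the standard; on (c) the weight is 84 less the opposing 6 gives net 78, which does reach 73, so (c) meets the standard.
  All elements met. The burden passes to the company.
At Stage 2 the company must meet a heightened civil standard (weight is at least 73): on (d) the weight is 65, which does not reach 73, so (d) does not meet the standard; on (e) the weight is 79, which does reach 73, so (e) meets the standard.
  Not every element is met, so the company fails to carry Stage 2.
The analysis ends at Stage 2; the union prevails.

union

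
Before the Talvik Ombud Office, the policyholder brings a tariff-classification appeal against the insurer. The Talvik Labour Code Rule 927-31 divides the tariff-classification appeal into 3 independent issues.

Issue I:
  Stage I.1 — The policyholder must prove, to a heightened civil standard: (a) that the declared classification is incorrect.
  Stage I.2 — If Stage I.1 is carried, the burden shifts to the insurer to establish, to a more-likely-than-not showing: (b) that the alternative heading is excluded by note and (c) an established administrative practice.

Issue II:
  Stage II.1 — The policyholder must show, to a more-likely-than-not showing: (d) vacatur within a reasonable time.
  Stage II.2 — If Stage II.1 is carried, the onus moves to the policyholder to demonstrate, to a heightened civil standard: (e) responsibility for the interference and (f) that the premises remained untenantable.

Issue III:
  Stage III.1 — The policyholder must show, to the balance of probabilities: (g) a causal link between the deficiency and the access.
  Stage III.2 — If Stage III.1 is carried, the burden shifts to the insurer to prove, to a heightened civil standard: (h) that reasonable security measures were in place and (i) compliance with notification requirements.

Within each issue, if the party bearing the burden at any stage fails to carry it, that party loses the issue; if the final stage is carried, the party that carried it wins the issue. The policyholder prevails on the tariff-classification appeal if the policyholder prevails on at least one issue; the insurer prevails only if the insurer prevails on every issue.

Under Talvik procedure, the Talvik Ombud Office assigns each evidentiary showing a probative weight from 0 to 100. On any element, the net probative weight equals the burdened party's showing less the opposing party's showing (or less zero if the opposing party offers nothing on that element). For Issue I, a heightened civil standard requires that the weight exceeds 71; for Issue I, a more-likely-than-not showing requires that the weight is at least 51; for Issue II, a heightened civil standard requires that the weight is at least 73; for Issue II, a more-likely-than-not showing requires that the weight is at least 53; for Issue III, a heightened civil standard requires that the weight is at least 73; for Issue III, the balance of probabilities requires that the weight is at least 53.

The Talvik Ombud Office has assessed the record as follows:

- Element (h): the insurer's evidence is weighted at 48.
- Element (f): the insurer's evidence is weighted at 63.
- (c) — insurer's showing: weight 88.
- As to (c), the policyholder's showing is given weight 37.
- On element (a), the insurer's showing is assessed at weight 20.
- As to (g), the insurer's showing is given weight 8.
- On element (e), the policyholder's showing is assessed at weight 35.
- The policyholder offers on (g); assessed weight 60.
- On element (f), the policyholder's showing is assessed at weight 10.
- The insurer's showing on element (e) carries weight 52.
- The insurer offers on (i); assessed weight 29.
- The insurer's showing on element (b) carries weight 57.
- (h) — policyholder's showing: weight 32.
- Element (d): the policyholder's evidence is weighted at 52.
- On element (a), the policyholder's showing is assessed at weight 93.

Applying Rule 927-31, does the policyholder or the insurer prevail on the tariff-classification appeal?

insurer

— Issue I —
Stage I.1 (policyholder, a heightened civil standard, weight exceeds 71): (a) net 93−20=73 > 71 — meets.
  Stage I.1 carried; the burden shifts to the insurer.
Stage I.2 (insurer, a more-likely-than-not showing, weight is at least 51): (b) 57 ≥ 51 — meets; (c) net 88−37=51 ≥ 51 — meets.
  Stage I.2 carried; the final stage is satisfied.
All stages carried — the insurer prevails on this issue.
— Issue II —
Stage II.1 (policyholder, a more-likely-than-not showing, weight is at least 53): (d) 52 < 53 — fails.
  Not every element is met, so the policyholder fails to carry Stage II.1.
The insurer prevails on this issue.
— Issue III —
Stage III.1 — burden on policyholder; standard: the balance of probabilities (weight is at least 53).
    (g): 60 − 8 = 52 < 53 [not met]
  Not every element is met, so the policyholder fails to carry Stage III.1.
The insurer prevails on this issue.
Per-issue: Issue I → insurer; Issue II → insurer; Issue III → insurer. The policyholder must prevail on at least one issue; overall, the insurer prevails.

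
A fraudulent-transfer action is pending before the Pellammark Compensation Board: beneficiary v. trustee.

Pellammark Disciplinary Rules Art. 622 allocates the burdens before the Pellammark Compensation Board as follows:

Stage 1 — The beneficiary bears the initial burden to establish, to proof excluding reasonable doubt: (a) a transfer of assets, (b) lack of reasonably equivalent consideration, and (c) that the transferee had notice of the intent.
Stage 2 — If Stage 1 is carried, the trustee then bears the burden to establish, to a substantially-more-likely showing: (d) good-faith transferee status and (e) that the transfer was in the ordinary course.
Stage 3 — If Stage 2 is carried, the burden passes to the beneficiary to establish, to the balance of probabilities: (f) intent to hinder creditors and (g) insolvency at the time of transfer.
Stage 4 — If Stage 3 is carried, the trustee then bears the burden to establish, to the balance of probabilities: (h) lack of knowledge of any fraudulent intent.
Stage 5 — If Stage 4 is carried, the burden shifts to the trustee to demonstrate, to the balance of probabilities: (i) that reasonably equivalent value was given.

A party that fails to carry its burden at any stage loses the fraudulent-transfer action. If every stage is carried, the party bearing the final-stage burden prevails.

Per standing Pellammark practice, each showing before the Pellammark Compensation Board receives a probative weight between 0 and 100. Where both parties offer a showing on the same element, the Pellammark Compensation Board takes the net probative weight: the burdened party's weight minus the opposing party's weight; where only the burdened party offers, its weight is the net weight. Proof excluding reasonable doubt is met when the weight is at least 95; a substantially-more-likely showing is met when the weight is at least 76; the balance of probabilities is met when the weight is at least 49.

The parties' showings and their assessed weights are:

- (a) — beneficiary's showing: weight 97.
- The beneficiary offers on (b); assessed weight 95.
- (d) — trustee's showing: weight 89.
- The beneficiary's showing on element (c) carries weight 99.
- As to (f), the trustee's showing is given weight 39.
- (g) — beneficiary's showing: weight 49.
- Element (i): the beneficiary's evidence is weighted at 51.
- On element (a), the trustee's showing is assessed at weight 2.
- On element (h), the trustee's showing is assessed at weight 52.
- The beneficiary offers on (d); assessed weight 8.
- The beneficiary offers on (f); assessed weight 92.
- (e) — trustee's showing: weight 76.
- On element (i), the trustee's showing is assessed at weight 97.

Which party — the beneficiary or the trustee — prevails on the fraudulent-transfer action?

beneficiary

Stage 1 — burden on beneficiary; standard: proof excluding reasonable doubt (weight is at least 95).
    (a): 97 − 2 = 95 ≥ 95 [met]
    (b): 95 ≥ 95 [met]
    (c): 99 ≥ 95 [met]
  Stage 1 carried; the burden shifts to the trustee.
Stage 2 — burden on trustee; standard: a substantially-more-likely showing (weight is at least 76).
    (d): 89 − 8 = 81 ≥ 76 [met]
    (e): 76 ≥ 76 [met]
  Stage 2 is satisfied; the onus moves to the beneficiary.
Stage 3 — burden on beneficiary; standard: the balance of probabilities (weight is at least 49).
    (f): 92 − 39 = 53 ≥ 49 [met]
    (g): 49 ≥ 49 [met]
  Stage 3 is satisfied; the onus moves to the trustee.
Stage 4 — burden on trustee; standard: the balance of probabilities (weight is at least 49).
    (h): 52 ≥ 49 [met]
  Stage 4 is satisfied; the trustee continues to bear the burden.
Stage 5 — burden on trustee; standard: the balance of probabilities (weight is at least 49).
    (i): 97 − 51 = 46 < 49 [not met]
  The trustee does not carry Stage 5.
So the beneficiary prevails.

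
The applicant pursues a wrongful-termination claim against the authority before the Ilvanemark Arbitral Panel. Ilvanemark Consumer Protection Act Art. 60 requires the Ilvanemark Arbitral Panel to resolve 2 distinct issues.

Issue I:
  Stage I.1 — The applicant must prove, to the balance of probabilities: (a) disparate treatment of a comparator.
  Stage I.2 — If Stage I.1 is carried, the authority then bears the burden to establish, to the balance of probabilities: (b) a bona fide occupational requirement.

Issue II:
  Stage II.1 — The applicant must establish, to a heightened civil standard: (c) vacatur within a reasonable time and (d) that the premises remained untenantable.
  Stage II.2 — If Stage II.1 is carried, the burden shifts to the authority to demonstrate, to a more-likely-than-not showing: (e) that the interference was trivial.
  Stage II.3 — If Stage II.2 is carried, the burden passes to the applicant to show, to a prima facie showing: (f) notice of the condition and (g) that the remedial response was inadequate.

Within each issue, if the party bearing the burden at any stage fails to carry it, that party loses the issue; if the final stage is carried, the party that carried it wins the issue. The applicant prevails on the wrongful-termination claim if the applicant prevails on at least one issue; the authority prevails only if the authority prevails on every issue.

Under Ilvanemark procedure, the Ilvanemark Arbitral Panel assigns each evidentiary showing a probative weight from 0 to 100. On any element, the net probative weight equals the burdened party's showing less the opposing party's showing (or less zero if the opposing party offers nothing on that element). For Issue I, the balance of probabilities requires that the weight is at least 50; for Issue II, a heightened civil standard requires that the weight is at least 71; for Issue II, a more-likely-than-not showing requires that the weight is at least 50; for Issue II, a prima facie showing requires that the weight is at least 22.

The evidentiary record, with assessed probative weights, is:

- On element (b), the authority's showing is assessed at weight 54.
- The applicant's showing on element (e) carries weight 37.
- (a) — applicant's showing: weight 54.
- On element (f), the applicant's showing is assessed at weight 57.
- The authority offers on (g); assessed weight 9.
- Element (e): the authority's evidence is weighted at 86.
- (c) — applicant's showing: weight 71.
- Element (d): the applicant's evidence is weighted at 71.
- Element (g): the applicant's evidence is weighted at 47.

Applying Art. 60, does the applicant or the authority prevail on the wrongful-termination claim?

applicant

— Issue I —
Stage I.1 (applicant, the balance of probabilities, weight is at least 50): (a) 54 ≥ 50 — meets.
  Stage I.1 is satisfied; the onus moves to the authority.
Stage I.2 (authority, the balance of probabilities, weight is at least 50): (b) 54 ≥ 50 — meets.
  Stage I.2 carried; the final stage is satisfied.
All stages carried — the authority prevails on this issue.
— Issue II —
Stage II.1 — burden on applicant; standard: a heightened civil standard (weight is at least 71).
    (c): 71 ≥ 71 [met]
    (d): 71 ≥ 71 [met]
  Stage II.1 is satisfied; the onus moves to the authority.
Stage II.2 — burden on authority; standard: a more-likely-than-not showing (weight is at least 50).
    (e): 86 − 37 = 49 < 50 [not met]
  Stage II.2 not carried; the authority fails its burden.
The analysis ends at Stage II.2; the applicant prevails on this issue.
Per-issue: Issue I → authority; Issue II → applicant. The applicant must prevail on at least one issue; overall, the applicant prevails.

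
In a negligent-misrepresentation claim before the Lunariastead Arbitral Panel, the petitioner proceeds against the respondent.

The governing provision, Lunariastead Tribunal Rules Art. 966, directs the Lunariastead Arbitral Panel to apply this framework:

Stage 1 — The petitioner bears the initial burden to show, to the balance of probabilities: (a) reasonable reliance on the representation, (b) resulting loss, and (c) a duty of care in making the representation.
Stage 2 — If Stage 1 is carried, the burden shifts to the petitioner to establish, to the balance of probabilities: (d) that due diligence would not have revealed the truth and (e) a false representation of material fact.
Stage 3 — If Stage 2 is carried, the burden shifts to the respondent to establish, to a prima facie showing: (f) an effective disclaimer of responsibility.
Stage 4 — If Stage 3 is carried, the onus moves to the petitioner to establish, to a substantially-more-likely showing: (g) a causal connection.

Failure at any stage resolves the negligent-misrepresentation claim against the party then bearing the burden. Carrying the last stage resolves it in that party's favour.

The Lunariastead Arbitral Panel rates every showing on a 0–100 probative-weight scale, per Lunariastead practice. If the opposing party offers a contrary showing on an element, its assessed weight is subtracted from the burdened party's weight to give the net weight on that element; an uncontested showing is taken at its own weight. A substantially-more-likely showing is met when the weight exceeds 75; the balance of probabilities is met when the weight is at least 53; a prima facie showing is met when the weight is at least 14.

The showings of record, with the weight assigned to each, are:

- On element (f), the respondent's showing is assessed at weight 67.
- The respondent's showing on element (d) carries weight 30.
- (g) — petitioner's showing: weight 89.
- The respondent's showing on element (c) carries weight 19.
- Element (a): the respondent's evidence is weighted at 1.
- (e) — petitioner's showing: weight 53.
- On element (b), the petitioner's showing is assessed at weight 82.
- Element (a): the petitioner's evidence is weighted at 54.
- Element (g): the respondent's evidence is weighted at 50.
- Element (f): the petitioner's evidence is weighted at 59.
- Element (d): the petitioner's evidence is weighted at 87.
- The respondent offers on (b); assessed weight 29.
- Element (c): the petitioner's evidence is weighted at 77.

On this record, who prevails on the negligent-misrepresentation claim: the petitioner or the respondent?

Stage 1 — burden on petitioner; standard: the balance of probabilities (weight is at least 53).
    (a): 54 − 1 = 53 ≥ 53 [met]
    (b): 82 − 29 = 53 ≥ 53 [met]
    (c): 77 − 19 = 58 ≥ 53 [met]
  Stage 1 carried; the burden remains with the petitioner.
Stage 2 — burden on petitioner; standard: the balance of probabilities (weight is at least 53).
    (d): 87 − 30 = 57 ≥ 53 [met]
    (e): 53 ≥ 53 [met]
  The petitioner carries Stage 2; the respondent now bears the burden.
Stage 3 — burden on respondent; standard: a prima facie showing (weight is at least 14).
    (f): 67 − 59 = 8 < 14 [not met]
  The respondent does not carry Stage 3.
The petitioner prevails.

petitioner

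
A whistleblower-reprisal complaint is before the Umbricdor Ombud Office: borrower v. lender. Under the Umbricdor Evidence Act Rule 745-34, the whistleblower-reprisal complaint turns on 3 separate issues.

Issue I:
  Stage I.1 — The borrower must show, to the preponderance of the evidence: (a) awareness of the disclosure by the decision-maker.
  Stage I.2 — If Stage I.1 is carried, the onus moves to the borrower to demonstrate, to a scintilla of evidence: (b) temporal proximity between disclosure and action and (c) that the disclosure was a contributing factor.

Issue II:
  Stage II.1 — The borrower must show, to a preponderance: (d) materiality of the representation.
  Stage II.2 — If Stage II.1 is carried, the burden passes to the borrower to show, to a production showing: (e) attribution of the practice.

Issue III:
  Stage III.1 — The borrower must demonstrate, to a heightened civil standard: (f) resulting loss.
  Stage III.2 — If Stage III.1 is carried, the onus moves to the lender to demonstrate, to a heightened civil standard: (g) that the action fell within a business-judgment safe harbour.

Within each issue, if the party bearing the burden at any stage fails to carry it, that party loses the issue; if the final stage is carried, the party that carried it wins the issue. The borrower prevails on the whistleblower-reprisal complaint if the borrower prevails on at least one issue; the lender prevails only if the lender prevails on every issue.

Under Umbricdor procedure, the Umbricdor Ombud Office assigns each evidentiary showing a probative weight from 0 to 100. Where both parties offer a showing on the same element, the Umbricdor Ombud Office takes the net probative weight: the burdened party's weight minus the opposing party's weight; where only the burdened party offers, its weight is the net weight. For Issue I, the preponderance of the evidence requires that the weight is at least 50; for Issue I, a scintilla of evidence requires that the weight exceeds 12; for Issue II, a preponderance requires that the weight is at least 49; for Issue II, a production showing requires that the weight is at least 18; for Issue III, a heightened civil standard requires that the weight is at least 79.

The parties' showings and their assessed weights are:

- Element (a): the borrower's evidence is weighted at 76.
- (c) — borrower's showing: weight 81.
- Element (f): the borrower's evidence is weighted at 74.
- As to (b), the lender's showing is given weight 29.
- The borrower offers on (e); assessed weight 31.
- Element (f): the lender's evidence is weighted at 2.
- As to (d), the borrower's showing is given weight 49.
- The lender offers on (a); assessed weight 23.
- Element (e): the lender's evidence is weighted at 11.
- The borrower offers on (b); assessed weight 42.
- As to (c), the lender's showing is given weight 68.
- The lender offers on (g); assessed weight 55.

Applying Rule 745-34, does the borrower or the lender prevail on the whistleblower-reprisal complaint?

borrower

— Issue I —
Stage I.1 — burden on borrower; standard: the preponderance of the evidence (weight is at least 50).
    (a): 76 − 23 = 53 ≥ 50 [met]
  All elements met. The borrower retains the burden for Stage I.2.
Stage I.2 — burden on borrower; standard: a scintilla of evidence (weight exceeds 12).
    (b): 42 − 29 = 13 > 12 [met]
    (c): 81 − 68 = 13 > 12 [met]
  The borrower carries the last stage.
With every stage satisfied, the borrower prevails on this issue.
— Issue II —
Stage II.1 — burden on borrower; standard: a preponderance (weight is at least 49).
    (d): 49 ≥ 49 [met]
  Stage II.1 is satisfied; the borrower continues to bear the burden.
Stage II.2 — burden on borrower; standard: a production showing (weight is at least 18).
    (e): 31 − 11 = 20 ≥ 18 [met]
  All elements met at the final stage.
All stages carried — the borrower prevails on this issue.
— Issue III —
Stage III.1 — burden on borrower; standard: a heightened civil standard (weight is at least 79).
    (f): 74 − 2 = 72 < 79 [not met]
  The borrower does not carry Stage III.1.
The analysis ends at Stage III.1; the lender prevails on this issue.
Per-issue: Issue I → borrower; Issue II → borrower; Issue III → lender. The borrower must prevail on at least one issue; overall, the borrower prevails.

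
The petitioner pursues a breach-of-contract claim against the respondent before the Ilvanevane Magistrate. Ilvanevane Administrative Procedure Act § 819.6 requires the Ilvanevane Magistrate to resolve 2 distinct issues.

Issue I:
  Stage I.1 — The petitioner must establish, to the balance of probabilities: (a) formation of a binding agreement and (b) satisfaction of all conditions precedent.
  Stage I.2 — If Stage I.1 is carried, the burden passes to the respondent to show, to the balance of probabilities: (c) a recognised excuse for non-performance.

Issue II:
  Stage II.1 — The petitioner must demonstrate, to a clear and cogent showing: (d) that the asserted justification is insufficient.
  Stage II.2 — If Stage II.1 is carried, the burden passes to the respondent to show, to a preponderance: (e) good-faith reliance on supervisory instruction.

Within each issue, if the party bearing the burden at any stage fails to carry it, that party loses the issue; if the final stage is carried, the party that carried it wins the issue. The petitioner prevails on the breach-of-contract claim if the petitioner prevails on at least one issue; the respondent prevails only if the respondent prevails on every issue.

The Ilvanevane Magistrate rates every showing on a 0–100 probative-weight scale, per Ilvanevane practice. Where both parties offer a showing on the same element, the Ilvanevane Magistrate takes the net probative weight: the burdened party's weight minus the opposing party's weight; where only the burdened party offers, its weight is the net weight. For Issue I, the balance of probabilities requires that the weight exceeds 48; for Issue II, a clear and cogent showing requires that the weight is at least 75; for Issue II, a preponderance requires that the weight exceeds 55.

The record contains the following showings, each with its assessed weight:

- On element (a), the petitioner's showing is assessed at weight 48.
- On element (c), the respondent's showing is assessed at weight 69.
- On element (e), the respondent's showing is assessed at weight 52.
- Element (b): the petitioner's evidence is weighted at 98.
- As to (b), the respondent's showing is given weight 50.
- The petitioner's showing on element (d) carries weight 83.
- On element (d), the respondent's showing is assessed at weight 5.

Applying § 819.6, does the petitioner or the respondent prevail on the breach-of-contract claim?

petitioner

— Issue I —
Stage I.1 (petitioner, the balance of probabilities, weight exceeds 48): (a) 48 ≤ 48 — fails; (b) net 98−50=48 ≤ 48 — fails.
  The petitioner does not carry Stage I.1.
So the respondent prevails on this issue.
— Issue II —
Stage II.1 (petitioner, a clear and cogent showing, weight is at least 75): (d) net 83−5=78 ≥ 75 — meets.
  All elements met. The burden passes to the respondent.
Stage II.2 (respondent, a preponderance, weight exceeds 55): (e) 52 ≤ 55 — fails.
  The respondent does not carry Stage II.2.
So the petitioner prevails on this issue.
Per-issue: Issue I → respondent; Issue II → petitioner. The petitioner must prevail on at least one issue; overall, the petitioner prevails.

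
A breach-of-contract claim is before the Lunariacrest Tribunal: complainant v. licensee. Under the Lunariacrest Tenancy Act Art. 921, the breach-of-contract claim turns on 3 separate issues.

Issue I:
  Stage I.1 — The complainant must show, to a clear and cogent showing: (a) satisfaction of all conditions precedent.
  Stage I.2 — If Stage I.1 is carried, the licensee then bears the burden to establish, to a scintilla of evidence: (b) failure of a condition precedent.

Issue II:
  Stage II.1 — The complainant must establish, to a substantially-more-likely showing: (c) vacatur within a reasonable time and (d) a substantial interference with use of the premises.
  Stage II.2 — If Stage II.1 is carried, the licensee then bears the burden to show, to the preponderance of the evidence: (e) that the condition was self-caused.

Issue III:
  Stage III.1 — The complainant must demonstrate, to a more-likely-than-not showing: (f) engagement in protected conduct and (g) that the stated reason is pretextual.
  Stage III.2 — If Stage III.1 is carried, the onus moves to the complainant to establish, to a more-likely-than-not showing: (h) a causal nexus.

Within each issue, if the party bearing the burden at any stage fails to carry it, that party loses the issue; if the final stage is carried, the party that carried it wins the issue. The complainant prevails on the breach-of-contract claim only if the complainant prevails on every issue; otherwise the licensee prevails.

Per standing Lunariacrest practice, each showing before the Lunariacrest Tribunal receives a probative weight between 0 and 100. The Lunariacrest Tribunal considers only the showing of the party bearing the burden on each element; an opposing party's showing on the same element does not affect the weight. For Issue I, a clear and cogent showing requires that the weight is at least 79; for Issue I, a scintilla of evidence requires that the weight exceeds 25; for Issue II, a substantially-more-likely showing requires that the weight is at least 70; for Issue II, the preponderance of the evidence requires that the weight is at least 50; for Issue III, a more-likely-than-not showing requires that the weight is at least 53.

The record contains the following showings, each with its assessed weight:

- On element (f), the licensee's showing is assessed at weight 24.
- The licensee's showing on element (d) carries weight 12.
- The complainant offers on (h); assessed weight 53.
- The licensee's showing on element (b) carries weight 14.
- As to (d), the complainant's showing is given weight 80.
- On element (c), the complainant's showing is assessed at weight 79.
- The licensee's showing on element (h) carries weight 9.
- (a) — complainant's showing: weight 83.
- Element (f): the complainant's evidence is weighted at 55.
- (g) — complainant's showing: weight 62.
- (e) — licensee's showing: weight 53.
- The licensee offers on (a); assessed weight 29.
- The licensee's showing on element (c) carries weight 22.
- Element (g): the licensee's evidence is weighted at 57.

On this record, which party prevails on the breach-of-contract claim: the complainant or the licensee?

— Issue I —
Stage I.1 — burden on complainant; standard: a clear and cogent showing (weight is at least 79).
    (a): 83 (licensee's 29 disregarded) ≥ 79 [met]
  All elements met. The burden passes to the licensee.
Stage I.2 — burden on licensee; standard: a scintilla of evidence (weight exceeds 25).
    (b): 14 ≤ 25 [not met]
  The licensee does not carry Stage I.2.
The analysis ends at Stage I.2; the complainant prevails on this issue.
— Issue II —
Stage II.1 (complainant, a substantially-more-likely showing, weight is at least 70): (c) 79 (licensee's 22 disregarded) ≥ 70 — meets; (d) 80 (licensee's 12 disregarded) ≥ 70 — meets.
  Stage II.1 is satisfied; the onus moves to the licensee.
Stage II.2 (licensee, the preponderance of the evidence, weight is at least 50): (e) 53 ≥ 50 — meets.
  All elements met at the final stage.
With every stage satisfied, the licensee prevails on this issue.
— Issue III —
Stage III.1 (complainant, a more-likely-than-not showing, weight is at least 53): (f) 55 (licensee's 24 disregarded) ≥ 53 — meets; (g) 62 (licensee's 57 disregarded) ≥ 53 — meets.
  Stage III.1 is satisfied; the complainant continues to bear the burden.
Stage III.2 (complainant, a more-likely-than-not showing, weight is at least 53): (h) 53 (licensee's 9 disregarded) ≥ 53 — meets.
  The complainant carries the last stage.
Every stage carried; the complainant prevails on this issue.
Per-issue: Issue I → complainant; Issue II → licensee; Issue III → complainant. The complainant must prevail on every issue; overall, the licensee prevails.

licensee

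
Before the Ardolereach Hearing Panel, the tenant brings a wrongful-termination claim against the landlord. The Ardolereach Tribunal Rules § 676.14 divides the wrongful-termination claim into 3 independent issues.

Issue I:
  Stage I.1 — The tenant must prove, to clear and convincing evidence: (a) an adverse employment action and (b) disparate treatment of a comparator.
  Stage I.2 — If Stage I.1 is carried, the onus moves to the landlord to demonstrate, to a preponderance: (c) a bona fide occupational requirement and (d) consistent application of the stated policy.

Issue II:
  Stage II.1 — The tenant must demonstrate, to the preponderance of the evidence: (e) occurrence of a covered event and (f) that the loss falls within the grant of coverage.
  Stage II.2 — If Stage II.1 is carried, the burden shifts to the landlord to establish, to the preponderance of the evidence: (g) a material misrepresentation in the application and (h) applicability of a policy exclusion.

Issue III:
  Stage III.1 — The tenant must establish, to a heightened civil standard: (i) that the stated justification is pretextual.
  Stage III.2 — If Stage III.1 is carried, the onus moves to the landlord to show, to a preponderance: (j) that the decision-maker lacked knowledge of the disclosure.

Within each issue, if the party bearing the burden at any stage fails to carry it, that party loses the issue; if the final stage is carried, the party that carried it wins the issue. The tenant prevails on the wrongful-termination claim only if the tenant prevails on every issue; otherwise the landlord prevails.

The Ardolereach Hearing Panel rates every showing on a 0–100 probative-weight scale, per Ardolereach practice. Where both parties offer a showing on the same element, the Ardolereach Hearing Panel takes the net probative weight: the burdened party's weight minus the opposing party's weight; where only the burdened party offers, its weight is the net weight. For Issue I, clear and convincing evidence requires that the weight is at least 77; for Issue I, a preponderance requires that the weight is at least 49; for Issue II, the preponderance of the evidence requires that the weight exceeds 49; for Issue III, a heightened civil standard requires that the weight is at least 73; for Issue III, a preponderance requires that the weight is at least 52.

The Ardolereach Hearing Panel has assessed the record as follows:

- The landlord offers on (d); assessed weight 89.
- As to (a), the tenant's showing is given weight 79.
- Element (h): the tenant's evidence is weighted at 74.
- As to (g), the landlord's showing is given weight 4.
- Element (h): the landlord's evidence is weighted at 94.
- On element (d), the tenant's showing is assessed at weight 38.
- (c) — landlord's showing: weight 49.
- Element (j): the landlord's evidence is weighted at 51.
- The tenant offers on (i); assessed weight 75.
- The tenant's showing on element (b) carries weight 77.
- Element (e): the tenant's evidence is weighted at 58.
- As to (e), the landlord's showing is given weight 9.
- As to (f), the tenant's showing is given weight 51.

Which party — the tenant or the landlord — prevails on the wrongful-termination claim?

— Issue I —
Stage I.1 — burden on tenant; standard: clear and convincing evidence (weight is at least 77).
    (a): 79 ≥ 77 [met]
    (b): 77 ≥ 77 [met]
  Stage I.1 is satisfied; the onus moves to the landlord.
Stage I.2 — burden on landlord; standard: a preponderance (weight is at least 49).
    (c): 49 ≥ 49 [met]
    (d): 89 − 38 = 51 ≥ 49 [met]
  Stage I.2 carried; the final stage is satisfied.
Every stage carried; the landlord prevails on this issue.
— Issue II —
At Stage II.1 the tenant must meet the preponderance of the evidence (weight exceeds 49): on (e) the weight is 58 less the opposing 9 gives net 49, ≤ 49, so (e) does not meet the standard; on (f) the weight is 51, which does exceed 49, so (f) meets the standard.
  Stage II.1 not carried; the tenant fails its burden.
The landlord prevails on this issue.
— Issue III —
Stage III.1 — burden on tenant; standard: a heightened civil standard (weight is at least 73).
    (i): 75 ≥ 73 [met]
  Stage III.1 is satisfied; the onus moves to the landlord.
Stage III.2 — burden on landlord; standard: a preponderance (weight is at least 52).
    (j): 51 < 52 [not met]
  Stage III.2 not carried; the landlord fails its burden.
So the tenant prevails on this issue.
Per-issue: Issue I → landlord; Issue II → landlord; Issue III → tenant. The tenant must prevail on every issue; overall, the landlord prevails.

landlord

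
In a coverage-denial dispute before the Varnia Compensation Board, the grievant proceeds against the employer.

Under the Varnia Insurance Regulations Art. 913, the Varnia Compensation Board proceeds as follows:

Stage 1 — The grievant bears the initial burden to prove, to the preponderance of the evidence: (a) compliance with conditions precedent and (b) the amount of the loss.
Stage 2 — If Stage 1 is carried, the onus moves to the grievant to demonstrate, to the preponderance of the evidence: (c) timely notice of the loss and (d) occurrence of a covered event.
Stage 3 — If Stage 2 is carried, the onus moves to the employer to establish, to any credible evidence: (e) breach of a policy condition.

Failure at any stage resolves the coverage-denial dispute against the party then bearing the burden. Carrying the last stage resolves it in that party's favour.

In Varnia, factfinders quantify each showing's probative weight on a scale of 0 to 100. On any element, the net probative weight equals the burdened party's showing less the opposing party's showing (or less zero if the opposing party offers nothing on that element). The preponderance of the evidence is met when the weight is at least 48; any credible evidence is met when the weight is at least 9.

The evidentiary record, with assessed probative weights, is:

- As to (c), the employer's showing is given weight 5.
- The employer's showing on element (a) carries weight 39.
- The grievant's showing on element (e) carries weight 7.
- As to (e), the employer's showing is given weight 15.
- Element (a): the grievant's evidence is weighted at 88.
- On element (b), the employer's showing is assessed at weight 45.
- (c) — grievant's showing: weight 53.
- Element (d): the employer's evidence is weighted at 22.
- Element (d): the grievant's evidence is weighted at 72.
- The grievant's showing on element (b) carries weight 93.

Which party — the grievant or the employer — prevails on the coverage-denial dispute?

grievant

Stage 1 (grievant, the preponderance of the evidence, weight is at least 48): (a) net 88−39=49 ≥ 48 — meets; (b) net 93−45=48 ≥ 48 — meets.
  Stage 1 is satisfied; the grievant continues to bear the burden.
Stage 2 (grievant, the preponderance of the evidence, weight is at least 48): (c) net 53−5=48 ≥ 48 — meets; (d) net 72−22=50 ≥ 48 — meets.
  The grievant carries Stage 2; the employer now bears the burden.
Stage 3 (employer, any credible evidence, weight is at least 9): (e) net 15−7=8 < 9 — fails.
  Not every element is met, so the employer fails to carry Stage 3.
The analysis ends at Stage 3; the grievant prevails.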